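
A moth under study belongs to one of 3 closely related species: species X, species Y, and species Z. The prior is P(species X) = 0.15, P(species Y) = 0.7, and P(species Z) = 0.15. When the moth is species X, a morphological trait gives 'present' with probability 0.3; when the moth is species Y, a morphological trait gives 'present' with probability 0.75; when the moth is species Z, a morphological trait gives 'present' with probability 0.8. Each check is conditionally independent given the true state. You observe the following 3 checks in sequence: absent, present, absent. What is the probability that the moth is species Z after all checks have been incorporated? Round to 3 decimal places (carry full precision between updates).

Each posterior becomes the prior for the next update.
After 'absent': normaliser = 0.7·0.1500 + 0.25·0.7000 + 0.2·0.1500; P(species X) ≈ 0.3387, P(species Y) ≈ 0.5645, P(species Z) ≈ 0.0968
After 'present': normaliser = 0.3·0.3387 + 0.75·0.5645 + 0.8·0.0968; P(species X) ≈ 0.1687, P(species Y) ≈ 0.7028, P(species Z) ≈ 0.1285
After 'absent': normaliser = 0.7·0.1687 + 0.25·0.7028 + 0.2·0.1285; P(species X) ≈ 0.3696, P(species Y) ≈ 0.5500, P(species Z) ≈ 0.0805

0.080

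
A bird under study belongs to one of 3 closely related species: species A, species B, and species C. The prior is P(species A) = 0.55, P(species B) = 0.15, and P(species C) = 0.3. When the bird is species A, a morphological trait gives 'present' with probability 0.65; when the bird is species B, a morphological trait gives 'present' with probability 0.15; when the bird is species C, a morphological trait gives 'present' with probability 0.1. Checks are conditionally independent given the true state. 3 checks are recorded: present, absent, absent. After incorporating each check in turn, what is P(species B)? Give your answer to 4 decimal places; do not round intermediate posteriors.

0.1927

Each posterior becomes the prior for the next update.
After 'present': normaliser = 0.65·0.5500 + 0.15·0.1500 + 0.1·0.3000; P(species A) ≈ 0.8720, P(species B) ≈ 0.0549, P(species C) ≈ 0.0732
After 'absent': normaliser = 0.35·0.8720 + 0.85·0.0549 + 0.9·0.0732; P(species A) ≈ 0.7307, P(species B) ≈ 0.1117, P(species C) ≈ 0.1577
After 'absent': normaliser = 0.35·0.7307 + 0.85·0.1117 + 0.9·0.1577; P(species A) ≈ 0.5192, P(species B) ≈ 0.1927, P(species C) ≈ 0.2881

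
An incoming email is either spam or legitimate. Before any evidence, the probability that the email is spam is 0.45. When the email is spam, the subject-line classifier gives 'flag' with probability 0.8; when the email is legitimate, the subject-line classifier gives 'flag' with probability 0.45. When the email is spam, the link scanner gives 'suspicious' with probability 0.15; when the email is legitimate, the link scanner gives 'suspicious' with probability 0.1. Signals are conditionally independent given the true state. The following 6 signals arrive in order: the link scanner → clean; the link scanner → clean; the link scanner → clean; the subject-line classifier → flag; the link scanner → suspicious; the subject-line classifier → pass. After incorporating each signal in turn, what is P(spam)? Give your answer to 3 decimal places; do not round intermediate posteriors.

After the link scanner='clean': P(spam) = 0.85·0.4500 / (0.85·0.4500 + 0.9·0.5500) ≈ 0.4359
After the link scanner='clean': P(spam) = 0.85·0.4359 / (0.85·0.4359 + 0.9·0.5641) ≈ 0.4219
After the link scanner='clean': P(spam) = 0.85·0.4219 / (0.85·0.4219 + 0.9·0.5781) ≈ 0.4080
After the subject-line classifier='flag': P(spam) = 0.8·0.4080 / (0.8·0.4080 + 0.45·0.5920) ≈ 0.5506
After the link scanner='suspicious': P(spam) = 0.15·0.5506 / (0.15·0.5506 + 0.1·0.4494) ≈ 0.6476
After the subject-line classifier='pass': P(spam) = 0.2·0.6476 / (0.2·0.6476 + 0.55·0.3524) ≈ 0.4006

0.401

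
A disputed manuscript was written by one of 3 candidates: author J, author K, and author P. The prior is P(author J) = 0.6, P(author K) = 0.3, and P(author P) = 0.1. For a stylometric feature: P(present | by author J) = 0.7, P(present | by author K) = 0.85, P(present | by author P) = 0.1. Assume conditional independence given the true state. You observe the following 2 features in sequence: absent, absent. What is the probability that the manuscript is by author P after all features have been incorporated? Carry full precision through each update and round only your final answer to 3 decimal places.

0.571

Each posterior becomes the prior for the next update.
After 'absent': normaliser = 0.3·0.6000 + 0.15·0.3000 + 0.9·0.1000; P(author J) ≈ 0.5714, P(author K) ≈ 0.1429, P(author P) ≈ 0.2857
After 'absent': normaliser = 0.3·0.5714 + 0.15·0.1429 + 0.9·0.2857; P(author J) ≈ 0.3810, P(author K) ≈ 0.0476, P(author P) ≈ 0.5714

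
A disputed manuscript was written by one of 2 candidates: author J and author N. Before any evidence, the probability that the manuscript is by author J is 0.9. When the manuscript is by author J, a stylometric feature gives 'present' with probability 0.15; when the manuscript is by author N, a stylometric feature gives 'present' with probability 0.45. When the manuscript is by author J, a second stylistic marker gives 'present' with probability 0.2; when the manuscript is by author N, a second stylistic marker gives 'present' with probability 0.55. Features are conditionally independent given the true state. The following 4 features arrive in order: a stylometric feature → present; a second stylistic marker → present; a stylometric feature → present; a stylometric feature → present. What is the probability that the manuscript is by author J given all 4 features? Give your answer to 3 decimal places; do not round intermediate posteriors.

Each posterior becomes the prior for the next update.
After a stylometric feature='present': P(author J) = 0.15·0.9000 / (0.15·0.9000 + 0.45·0.1000) ≈ 0.7500
After a second stylistic marker='present': P(author J) = 0.2·0.7500 / (0.2·0.7500 + 0.55·0.2500) ≈ 0.5217
After a stylometric feature='present': P(author J) = 0.15·0.5217 / (0.15·0.5217 + 0.45·0.4783) ≈ 0.2667
After a stylometric feature='present': P(author J) = 0.15·0.2667 / (0.15·0.2667 + 0.45·0.7333) ≈ 0.1081

0.108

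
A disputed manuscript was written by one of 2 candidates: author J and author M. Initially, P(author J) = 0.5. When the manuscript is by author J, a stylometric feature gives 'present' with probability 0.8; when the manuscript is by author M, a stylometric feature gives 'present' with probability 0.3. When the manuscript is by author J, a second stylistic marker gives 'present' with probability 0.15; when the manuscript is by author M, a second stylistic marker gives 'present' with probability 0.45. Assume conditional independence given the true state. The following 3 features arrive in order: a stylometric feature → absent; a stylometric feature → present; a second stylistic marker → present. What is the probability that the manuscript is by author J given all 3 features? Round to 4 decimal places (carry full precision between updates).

0.2025

After a stylometric feature='absent': P(author J) = 0.2·0.5000 / (0.2·0.5000 + 0.7·0.5000) ≈ 0.2222
After a stylometric feature='present': P(author J) = 0.8·0.2222 / (0.8·0.2222 + 0.3·0.7778) ≈ 0.4324
After a second stylistic marker='present': P(author J) = 0.15·0.4324 / (0.15·0.4324 + 0.45·0.5676) ≈ 0.2025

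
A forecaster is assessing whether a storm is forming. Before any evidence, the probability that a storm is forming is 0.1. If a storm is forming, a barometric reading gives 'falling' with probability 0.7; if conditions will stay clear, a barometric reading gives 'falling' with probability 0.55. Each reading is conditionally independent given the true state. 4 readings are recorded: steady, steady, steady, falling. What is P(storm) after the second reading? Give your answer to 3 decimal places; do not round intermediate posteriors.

After 'steady': P(storm) = 0.3·0.1000 / (0.3·0.1000 + 0.45·0.9000) ≈ 0.0690
After 'steady': P(storm) = 0.3·0.0690 / (0.3·0.0690 + 0.45·0.9310) ≈ 0.0471

0.047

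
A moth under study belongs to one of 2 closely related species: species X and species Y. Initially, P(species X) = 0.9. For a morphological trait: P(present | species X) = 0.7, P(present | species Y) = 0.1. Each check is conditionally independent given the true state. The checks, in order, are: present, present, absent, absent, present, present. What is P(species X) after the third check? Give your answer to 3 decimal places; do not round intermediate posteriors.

After 'present': P(species X) = 0.7·0.9000 / (0.7·0.9000 + 0.1·0.1000) ≈ 0.9844
After 'present': P(species X) = 0.7·0.9844 / (0.7·0.9844 + 0.1·0.0156) ≈ 0.9977
After 'absent': P(species X) = 0.3·0.9977 / (0.3·0.9977 + 0.9·0.0023) ≈ 0.9932

0.993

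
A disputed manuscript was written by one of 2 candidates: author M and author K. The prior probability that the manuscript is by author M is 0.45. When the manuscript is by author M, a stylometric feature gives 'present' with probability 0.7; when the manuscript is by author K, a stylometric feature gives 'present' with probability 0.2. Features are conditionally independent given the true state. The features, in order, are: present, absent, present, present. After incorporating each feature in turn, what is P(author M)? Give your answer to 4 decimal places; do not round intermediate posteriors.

0.9294

After 'present': P(author M) = 0.7·0.4500 / (0.7·0.4500 + 0.2·0.5500) ≈ 0.7412
After 'absent': P(author M) = 0.3·0.7412 / (0.3·0.7412 + 0.8·0.2588) ≈ 0.5178
After 'present': P(author M) = 0.7·0.5178 / (0.7·0.5178 + 0.2·0.4822) ≈ 0.7899
After 'present': P(author M) = 0.7·0.7899 / (0.7·0.7899 + 0.2·0.2101) ≈ 0.9294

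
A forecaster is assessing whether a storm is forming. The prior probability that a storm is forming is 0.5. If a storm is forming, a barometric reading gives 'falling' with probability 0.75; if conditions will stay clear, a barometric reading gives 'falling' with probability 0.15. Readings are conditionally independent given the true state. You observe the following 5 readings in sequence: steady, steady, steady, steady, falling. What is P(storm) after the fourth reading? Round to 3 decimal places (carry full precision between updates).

0.007

After 'steady': P(storm) = 0.25·0.5000 / (0.25·0.5000 + 0.85·0.5000) ≈ 0.2273
After 'steady': P(storm) = 0.25·0.2273 / (0.25·0.2273 + 0.85·0.7727) ≈ 0.0796
After 'steady': P(storm) = 0.25·0.0796 / (0.25·0.0796 + 0.85·0.9204) ≈ 0.0248
After 'steady': P(storm) = 0.25·0.0248 / (0.25·0.0248 + 0.85·0.9752) ≈ 0.0074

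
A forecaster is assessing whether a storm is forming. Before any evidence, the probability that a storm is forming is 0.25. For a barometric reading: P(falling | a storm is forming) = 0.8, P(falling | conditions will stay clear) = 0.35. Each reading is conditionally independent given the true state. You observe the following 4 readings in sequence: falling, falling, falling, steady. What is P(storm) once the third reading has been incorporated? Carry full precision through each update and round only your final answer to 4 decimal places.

0.7992

After 'falling': P(storm) = 0.8·0.2500 / (0.8·0.2500 + 0.35·0.7500) ≈ 0.4324
After 'falling': P(storm) = 0.8·0.4324 / (0.8·0.4324 + 0.35·0.5676) ≈ 0.6352
After 'falling': P(storm) = 0.8·0.6352 / (0.8·0.6352 + 0.35·0.3648) ≈ 0.7992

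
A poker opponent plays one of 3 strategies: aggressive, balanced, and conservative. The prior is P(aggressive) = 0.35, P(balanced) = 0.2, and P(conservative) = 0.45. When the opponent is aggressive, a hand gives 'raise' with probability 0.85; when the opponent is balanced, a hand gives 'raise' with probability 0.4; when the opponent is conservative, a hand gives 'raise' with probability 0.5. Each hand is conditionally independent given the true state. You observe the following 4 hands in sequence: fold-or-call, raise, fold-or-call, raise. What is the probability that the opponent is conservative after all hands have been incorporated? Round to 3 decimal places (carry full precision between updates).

After 'fold-or-call': normaliser = 0.15·0.3500 + 0.6·0.2000 + 0.5·0.4500; P(aggressive) ≈ 0.1321, P(balanced) ≈ 0.3019, P(conservative) ≈ 0.5660
After 'raise': normaliser = 0.85·0.1321 + 0.4·0.3019 + 0.5·0.5660; P(aggressive) ≈ 0.2176, P(balanced) ≈ 0.2340, P(conservative) ≈ 0.5484
After 'fold-or-call': normaliser = 0.15·0.2176 + 0.6·0.2340 + 0.5·0.5484; P(aggressive) ≈ 0.0730, P(balanced) ≈ 0.3139, P(conservative) ≈ 0.6131
After 'raise': normaliser = 0.85·0.0730 + 0.4·0.3139 + 0.5·0.6131; P(aggressive) ≈ 0.1255, P(balanced) ≈ 0.2541, P(conservative) ≈ 0.6204

0.620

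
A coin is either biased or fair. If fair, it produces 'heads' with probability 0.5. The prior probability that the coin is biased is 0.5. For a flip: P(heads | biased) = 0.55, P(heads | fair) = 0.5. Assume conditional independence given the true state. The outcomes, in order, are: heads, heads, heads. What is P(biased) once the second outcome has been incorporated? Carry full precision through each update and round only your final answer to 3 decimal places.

After 'heads': P(biased) = 0.55·0.5000 / (0.55·0.5000 + 0.5·0.5000) ≈ 0.5238
After 'heads': P(biased) = 0.55·0.5238 / (0.55·0.5238 + 0.5·0.4762) ≈ 0.5475

0.548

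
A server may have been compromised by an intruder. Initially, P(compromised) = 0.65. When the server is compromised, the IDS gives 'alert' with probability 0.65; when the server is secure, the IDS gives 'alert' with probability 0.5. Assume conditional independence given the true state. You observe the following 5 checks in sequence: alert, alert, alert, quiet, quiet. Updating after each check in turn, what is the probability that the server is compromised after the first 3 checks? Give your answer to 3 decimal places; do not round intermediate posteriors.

After 'alert': P(compromised) = 0.65·0.6500 / (0.65·0.6500 + 0.5·0.3500) ≈ 0.7071
After 'alert': P(compromised) = 0.65·0.7071 / (0.65·0.7071 + 0.5·0.2929) ≈ 0.7584
After 'alert': P(compromised) = 0.65·0.7584 / (0.65·0.7584 + 0.5·0.2416) ≈ 0.8032

0.803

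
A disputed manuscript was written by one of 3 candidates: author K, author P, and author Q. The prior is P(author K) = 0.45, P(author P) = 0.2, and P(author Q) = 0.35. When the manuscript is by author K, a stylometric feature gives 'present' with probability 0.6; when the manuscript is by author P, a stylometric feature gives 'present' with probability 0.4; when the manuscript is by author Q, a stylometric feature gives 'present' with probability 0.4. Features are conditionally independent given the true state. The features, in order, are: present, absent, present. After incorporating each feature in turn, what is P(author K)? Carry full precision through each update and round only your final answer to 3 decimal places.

Apply Bayes' rule sequentially, carrying P(author K) forward.
After 'present': normaliser = 0.6·0.4500 + 0.4·0.2000 + 0.4·0.3500; P(author K) ≈ 0.5510, P(author P) ≈ 0.1633, P(author Q) ≈ 0.2857
After 'absent': normaliser = 0.4·0.5510 + 0.6·0.1633 + 0.6·0.2857; P(author K) ≈ 0.4500, P(author P) ≈ 0.2000, P(author Q) ≈ 0.3500
After 'present': normaliser = 0.6·0.4500 + 0.4·0.2000 + 0.4·0.3500; P(author K) ≈ 0.5510, P(author P) ≈ 0.1633, P(author Q) ≈ 0.2857

0.551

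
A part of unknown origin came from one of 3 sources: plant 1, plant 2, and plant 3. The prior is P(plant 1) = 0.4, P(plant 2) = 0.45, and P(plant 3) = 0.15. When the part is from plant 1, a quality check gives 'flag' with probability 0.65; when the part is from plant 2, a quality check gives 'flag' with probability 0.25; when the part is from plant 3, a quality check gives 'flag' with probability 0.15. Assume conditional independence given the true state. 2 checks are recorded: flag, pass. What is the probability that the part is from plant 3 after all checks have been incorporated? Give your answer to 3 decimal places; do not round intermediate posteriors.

0.098

After 'flag': normaliser = 0.65·0.4000 + 0.25·0.4500 + 0.15·0.1500; P(plant 1) ≈ 0.6582, P(plant 2) ≈ 0.2848, P(plant 3) ≈ 0.0570
After 'pass': normaliser = 0.35·0.6582 + 0.75·0.2848 + 0.85·0.0570; P(plant 1) ≈ 0.4679, P(plant 2) ≈ 0.4338, P(plant 3) ≈ 0.0983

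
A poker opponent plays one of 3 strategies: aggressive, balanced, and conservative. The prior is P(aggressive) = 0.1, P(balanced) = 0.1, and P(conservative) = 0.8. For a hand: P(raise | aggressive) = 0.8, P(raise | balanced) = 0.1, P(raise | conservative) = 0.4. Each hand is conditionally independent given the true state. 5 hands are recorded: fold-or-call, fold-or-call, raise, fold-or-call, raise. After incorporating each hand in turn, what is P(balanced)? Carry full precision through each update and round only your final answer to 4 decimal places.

0.0252

Each posterior becomes the prior for the next update.
After 'fold-or-call': normaliser = 0.2·0.1000 + 0.9·0.1000 + 0.6·0.8000; P(aggressive) ≈ 0.0339, P(balanced) ≈ 0.1525, P(conservative) ≈ 0.8136
After 'fold-or-call': normaliser = 0.2·0.0339 + 0.9·0.1525 + 0.6·0.8136; P(aggressive) ≈ 0.0107, P(balanced) ≈ 0.2172, P(conservative) ≈ 0.7721
After 'raise': normaliser = 0.8·0.0107 + 0.1·0.2172 + 0.4·0.7721; P(aggressive) ≈ 0.0253, P(balanced) ≈ 0.0640, P(conservative) ≈ 0.9107
After 'fold-or-call': normaliser = 0.2·0.0253 + 0.9·0.0640 + 0.6·0.9107; P(aggressive) ≈ 0.0083, P(balanced) ≈ 0.0946, P(conservative) ≈ 0.8971
After 'raise': normaliser = 0.8·0.0083 + 0.1·0.0946 + 0.4·0.8971; P(aggressive) ≈ 0.0177, P(balanced) ≈ 0.0252, P(conservative) ≈ 0.9570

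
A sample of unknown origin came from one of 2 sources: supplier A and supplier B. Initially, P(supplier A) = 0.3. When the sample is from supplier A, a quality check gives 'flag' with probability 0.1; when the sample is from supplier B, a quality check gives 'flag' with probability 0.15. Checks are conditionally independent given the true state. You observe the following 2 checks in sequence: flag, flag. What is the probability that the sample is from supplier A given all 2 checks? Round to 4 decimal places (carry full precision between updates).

0.1600

After 'flag': P(supplier A) = 0.1·0.3000 / (0.1·0.3000 + 0.15·0.7000) ≈ 0.2222
After 'flag': P(supplier A) = 0.1·0.2222 / (0.1·0.2222 + 0.15·0.7778) ≈ 0.1600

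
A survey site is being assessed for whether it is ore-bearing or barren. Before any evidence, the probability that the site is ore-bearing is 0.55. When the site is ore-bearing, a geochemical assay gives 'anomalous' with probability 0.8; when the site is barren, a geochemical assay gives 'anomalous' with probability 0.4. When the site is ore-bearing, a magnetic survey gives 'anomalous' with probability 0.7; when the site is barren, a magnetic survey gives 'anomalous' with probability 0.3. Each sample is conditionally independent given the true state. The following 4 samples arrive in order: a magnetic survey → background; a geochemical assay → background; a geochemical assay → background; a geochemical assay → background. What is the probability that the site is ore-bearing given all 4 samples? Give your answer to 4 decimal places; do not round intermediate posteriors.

After a magnetic survey='background': P(ore) = 0.3·0.5500 / (0.3·0.5500 + 0.7·0.4500) ≈ 0.3438
After a geochemical assay='background': P(ore) = 0.2·0.3438 / (0.2·0.3438 + 0.6·0.6562) ≈ 0.1486
After a geochemical assay='background': P(ore) = 0.2·0.1486 / (0.2·0.1486 + 0.6·0.8514) ≈ 0.0550
After a geochemical assay='background': P(ore) = 0.2·0.0550 / (0.2·0.0550 + 0.6·0.9450) ≈ 0.0190

0.0190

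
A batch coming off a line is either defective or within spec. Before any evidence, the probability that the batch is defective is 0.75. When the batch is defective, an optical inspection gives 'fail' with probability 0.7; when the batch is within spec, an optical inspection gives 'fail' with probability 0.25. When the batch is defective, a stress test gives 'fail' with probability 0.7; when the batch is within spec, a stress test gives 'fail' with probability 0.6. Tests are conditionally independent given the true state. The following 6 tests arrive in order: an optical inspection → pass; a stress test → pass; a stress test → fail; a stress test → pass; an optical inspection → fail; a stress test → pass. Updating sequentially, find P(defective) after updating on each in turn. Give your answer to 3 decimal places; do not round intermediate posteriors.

0.623

After an optical inspection='pass': P(defective) = 0.3·0.7500 / (0.3·0.7500 + 0.75·0.2500) ≈ 0.5455
After a stress test='pass': P(defective) = 0.3·0.5455 / (0.3·0.5455 + 0.4·0.4545) ≈ 0.4737
After a stress test='fail': P(defective) = 0.7·0.4737 / (0.7·0.4737 + 0.6·0.5263) ≈ 0.5122
After a stress test='pass': P(defective) = 0.3·0.5122 / (0.3·0.5122 + 0.4·0.4878) ≈ 0.4406
After an optical inspection='fail': P(defective) = 0.7·0.4406 / (0.7·0.4406 + 0.25·0.5594) ≈ 0.6880
After a stress test='pass': P(defective) = 0.3·0.6880 / (0.3·0.6880 + 0.4·0.3120) ≈ 0.6232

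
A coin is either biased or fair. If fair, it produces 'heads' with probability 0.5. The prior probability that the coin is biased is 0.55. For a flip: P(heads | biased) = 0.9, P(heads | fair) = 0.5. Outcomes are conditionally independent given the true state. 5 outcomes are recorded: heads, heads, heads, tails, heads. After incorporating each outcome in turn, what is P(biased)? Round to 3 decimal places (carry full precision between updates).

0.720

Each posterior becomes the prior for the next update.
After 'heads': P(biased) = 0.9·0.5500 / (0.9·0.5500 + 0.5·0.4500) ≈ 0.6875
After 'heads': P(biased) = 0.9·0.6875 / (0.9·0.6875 + 0.5·0.3125) ≈ 0.7984
After 'heads': P(biased) = 0.9·0.7984 / (0.9·0.7984 + 0.5·0.2016) ≈ 0.8770
After 'tails': P(biased) = 0.1·0.8770 / (0.1·0.8770 + 0.5·0.1230) ≈ 0.5877
After 'heads': P(biased) = 0.9·0.5877 / (0.9·0.5877 + 0.5·0.4123) ≈ 0.7196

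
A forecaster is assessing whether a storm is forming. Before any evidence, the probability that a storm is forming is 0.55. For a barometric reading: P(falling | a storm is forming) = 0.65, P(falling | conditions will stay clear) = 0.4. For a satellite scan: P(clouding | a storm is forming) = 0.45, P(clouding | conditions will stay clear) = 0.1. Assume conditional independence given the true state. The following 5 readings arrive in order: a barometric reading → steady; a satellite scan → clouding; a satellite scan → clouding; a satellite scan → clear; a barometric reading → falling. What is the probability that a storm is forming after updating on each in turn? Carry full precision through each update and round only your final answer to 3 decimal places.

0.935

After a barometric reading='steady': P(storm) = 0.35·0.5500 / (0.35·0.5500 + 0.6·0.4500) ≈ 0.4162
After a satellite scan='clouding': P(storm) = 0.45·0.4162 / (0.45·0.4162 + 0.1·0.5838) ≈ 0.7624
After a satellite scan='clouding': P(storm) = 0.45·0.7624 / (0.45·0.7624 + 0.1·0.2376) ≈ 0.9352
After a satellite scan='clear': P(storm) = 0.55·0.9352 / (0.55·0.9352 + 0.9·0.0648) ≈ 0.8982
After a barometric reading='falling': P(storm) = 0.65·0.8982 / (0.65·0.8982 + 0.4·0.1018) ≈ 0.9348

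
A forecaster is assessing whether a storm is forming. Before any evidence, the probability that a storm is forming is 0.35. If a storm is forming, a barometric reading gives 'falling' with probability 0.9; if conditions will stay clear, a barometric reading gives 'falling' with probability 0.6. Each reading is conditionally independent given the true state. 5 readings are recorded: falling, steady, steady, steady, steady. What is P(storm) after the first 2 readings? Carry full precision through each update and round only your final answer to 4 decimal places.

Apply Bayes' rule sequentially, carrying P(storm) forward.
After 'falling': P(storm) = 0.9·0.3500 / (0.9·0.3500 + 0.6·0.6500) ≈ 0.4468
After 'steady': P(storm) = 0.1·0.4468 / (0.1·0.4468 + 0.4·0.5532) ≈ 0.1680

0.1680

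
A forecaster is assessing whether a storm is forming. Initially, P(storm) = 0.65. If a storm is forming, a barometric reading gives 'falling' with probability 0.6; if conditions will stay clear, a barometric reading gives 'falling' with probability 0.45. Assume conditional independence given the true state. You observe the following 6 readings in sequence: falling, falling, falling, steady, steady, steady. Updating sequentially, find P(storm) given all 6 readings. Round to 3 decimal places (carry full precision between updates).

0.629

After 'falling': P(storm) = 0.6·0.6500 / (0.6·0.6500 + 0.45·0.3500) ≈ 0.7123
After 'falling': P(storm) = 0.6·0.7123 / (0.6·0.7123 + 0.45·0.2877) ≈ 0.7675
After 'falling': P(storm) = 0.6·0.7675 / (0.6·0.7675 + 0.45·0.2325) ≈ 0.8149
After 'steady': P(storm) = 0.4·0.8149 / (0.4·0.8149 + 0.55·0.1851) ≈ 0.7620
After 'steady': P(storm) = 0.4·0.7620 / (0.4·0.7620 + 0.55·0.2380) ≈ 0.6996
After 'steady': P(storm) = 0.4·0.6996 / (0.4·0.6996 + 0.55·0.3004) ≈ 0.6287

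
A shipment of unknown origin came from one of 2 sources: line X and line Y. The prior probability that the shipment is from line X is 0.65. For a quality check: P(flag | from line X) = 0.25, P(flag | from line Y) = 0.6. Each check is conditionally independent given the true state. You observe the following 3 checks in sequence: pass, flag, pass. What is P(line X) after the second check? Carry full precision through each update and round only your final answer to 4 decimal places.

After 'pass': P(line X) = 0.75·0.6500 / (0.75·0.6500 + 0.4·0.3500) ≈ 0.7769
After 'flag': P(line X) = 0.25·0.7769 / (0.25·0.7769 + 0.6·0.2231) ≈ 0.5920

0.5920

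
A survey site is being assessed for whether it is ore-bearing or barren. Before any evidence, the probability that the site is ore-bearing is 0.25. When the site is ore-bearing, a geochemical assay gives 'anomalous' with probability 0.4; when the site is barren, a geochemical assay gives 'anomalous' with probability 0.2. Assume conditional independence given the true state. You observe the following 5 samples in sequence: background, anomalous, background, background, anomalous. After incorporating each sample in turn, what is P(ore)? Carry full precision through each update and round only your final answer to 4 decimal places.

0.3600

After 'background': P(ore) = 0.6·0.2500 / (0.6·0.2500 + 0.8·0.7500) ≈ 0.2000
After 'anomalous': P(ore) = 0.4·0.2000 / (0.4·0.2000 + 0.2·0.8000) ≈ 0.3333
After 'background': P(ore) = 0.6·0.3333 / (0.6·0.3333 + 0.8·0.6667) ≈ 0.2727
After 'background': P(ore) = 0.6·0.2727 / (0.6·0.2727 + 0.8·0.7273) ≈ 0.2195
After 'anomalous': P(ore) = 0.4·0.2195 / (0.4·0.2195 + 0.2·0.7805) ≈ 0.3600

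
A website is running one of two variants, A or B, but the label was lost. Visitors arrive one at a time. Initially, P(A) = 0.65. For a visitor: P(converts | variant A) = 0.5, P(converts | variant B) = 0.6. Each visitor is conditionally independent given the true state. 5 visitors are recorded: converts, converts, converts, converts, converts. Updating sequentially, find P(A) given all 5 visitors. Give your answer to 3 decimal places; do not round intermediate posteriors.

After 'converts': P(A) = 0.5·0.6500 / (0.5·0.6500 + 0.6·0.3500) ≈ 0.6075
After 'converts': P(A) = 0.5·0.6075 / (0.5·0.6075 + 0.6·0.3925) ≈ 0.5633
After 'converts': P(A) = 0.5·0.5633 / (0.5·0.5633 + 0.6·0.4367) ≈ 0.5180
After 'converts': P(A) = 0.5·0.5180 / (0.5·0.5180 + 0.6·0.4820) ≈ 0.4725
After 'converts': P(A) = 0.5·0.4725 / (0.5·0.4725 + 0.6·0.5275) ≈ 0.4274

0.427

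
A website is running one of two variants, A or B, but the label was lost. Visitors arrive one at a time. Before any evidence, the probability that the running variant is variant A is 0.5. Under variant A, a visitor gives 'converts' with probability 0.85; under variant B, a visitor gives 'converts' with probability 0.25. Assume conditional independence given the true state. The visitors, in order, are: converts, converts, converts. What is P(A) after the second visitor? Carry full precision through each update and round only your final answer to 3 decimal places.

After 'converts': P(A) = 0.85·0.5000 / (0.85·0.5000 + 0.25·0.5000) ≈ 0.7727
After 'converts': P(A) = 0.85·0.7727 / (0.85·0.7727 + 0.25·0.2273) ≈ 0.9204

0.920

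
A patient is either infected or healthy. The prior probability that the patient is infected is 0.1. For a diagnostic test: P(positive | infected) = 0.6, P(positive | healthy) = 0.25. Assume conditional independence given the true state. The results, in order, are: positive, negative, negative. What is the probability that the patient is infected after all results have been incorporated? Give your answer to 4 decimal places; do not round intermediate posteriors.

0.0705

After 'positive': P(infected) = 0.6·0.1000 / (0.6·0.1000 + 0.25·0.9000) ≈ 0.2105
After 'negative': P(infected) = 0.4·0.2105 / (0.4·0.2105 + 0.75·0.7895) ≈ 0.1245
After 'negative': P(infected) = 0.4·0.1245 / (0.4·0.1245 + 0.75·0.8755) ≈ 0.0705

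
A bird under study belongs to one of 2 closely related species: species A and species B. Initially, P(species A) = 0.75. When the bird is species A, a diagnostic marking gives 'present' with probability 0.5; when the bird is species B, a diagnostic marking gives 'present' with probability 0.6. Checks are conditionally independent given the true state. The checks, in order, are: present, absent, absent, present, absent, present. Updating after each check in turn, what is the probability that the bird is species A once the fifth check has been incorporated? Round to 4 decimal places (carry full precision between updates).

Apply Bayes' rule sequentially, carrying P(species A) forward.
After 'present': P(species A) = 0.5·0.7500 / (0.5·0.7500 + 0.6·0.2500) ≈ 0.7143
After 'absent': P(species A) = 0.5·0.7143 / (0.5·0.7143 + 0.4·0.2857) ≈ 0.7576
After 'absent': P(species A) = 0.5·0.7576 / (0.5·0.7576 + 0.4·0.2424) ≈ 0.7962
After 'present': P(species A) = 0.5·0.7962 / (0.5·0.7962 + 0.6·0.2038) ≈ 0.7650
After 'absent': P(species A) = 0.5·0.7650 / (0.5·0.7650 + 0.4·0.2350) ≈ 0.8027

0.8027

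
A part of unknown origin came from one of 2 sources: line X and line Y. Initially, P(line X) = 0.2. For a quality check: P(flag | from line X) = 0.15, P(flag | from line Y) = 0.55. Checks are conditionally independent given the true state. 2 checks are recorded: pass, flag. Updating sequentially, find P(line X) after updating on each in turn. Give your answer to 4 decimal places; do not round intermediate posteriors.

After 'pass': P(line X) = 0.85·0.2000 / (0.85·0.2000 + 0.45·0.8000) ≈ 0.3208
After 'flag': P(line X) = 0.15·0.3208 / (0.15·0.3208 + 0.55·0.6792) ≈ 0.1141

0.1141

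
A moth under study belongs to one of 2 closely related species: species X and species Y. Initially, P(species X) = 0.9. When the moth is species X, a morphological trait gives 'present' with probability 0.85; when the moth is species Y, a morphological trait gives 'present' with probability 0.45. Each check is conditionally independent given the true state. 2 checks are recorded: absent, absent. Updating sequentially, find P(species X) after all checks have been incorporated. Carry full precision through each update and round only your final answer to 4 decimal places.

0.4010

After 'absent': P(species X) = 0.15·0.9000 / (0.15·0.9000 + 0.55·0.1000) ≈ 0.7105
After 'absent': P(species X) = 0.15·0.7105 / (0.15·0.7105 + 0.55·0.2895) ≈ 0.4010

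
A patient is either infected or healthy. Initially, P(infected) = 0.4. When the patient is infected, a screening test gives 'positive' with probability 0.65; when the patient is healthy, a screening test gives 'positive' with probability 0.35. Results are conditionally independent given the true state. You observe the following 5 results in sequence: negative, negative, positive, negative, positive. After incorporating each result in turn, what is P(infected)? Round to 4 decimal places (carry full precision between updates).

0.2642

Each posterior becomes the prior for the next update.
After 'negative': P(infected) = 0.35·0.4000 / (0.35·0.4000 + 0.65·0.6000) ≈ 0.2642
After 'negative': P(infected) = 0.35·0.2642 / (0.35·0.2642 + 0.65·0.7358) ≈ 0.1620
After 'positive': P(infected) = 0.65·0.1620 / (0.65·0.1620 + 0.35·0.8380) ≈ 0.2642
After 'negative': P(infected) = 0.35·0.2642 / (0.35·0.2642 + 0.65·0.7358) ≈ 0.1620
After 'positive': P(infected) = 0.65·0.1620 / (0.65·0.1620 + 0.35·0.8380) ≈ 0.2642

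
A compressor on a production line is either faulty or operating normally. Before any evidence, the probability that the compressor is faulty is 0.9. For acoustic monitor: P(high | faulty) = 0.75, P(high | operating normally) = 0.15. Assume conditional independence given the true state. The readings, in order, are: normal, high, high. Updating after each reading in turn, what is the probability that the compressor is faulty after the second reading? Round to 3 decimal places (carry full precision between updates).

After 'normal': P(faulty) = 0.25·0.9000 / (0.25·0.9000 + 0.85·0.1000) ≈ 0.7258
After 'high': P(faulty) = 0.75·0.7258 / (0.75·0.7258 + 0.15·0.2742) ≈ 0.9298

0.930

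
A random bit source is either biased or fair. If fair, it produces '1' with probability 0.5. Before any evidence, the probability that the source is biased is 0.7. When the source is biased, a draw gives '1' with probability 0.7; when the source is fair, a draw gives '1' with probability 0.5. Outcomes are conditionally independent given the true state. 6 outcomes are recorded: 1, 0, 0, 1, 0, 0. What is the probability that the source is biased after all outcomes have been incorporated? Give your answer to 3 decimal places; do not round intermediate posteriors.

0.372

After '1': P(biased) = 0.7·0.7000 / (0.7·0.7000 + 0.5·0.3000) ≈ 0.7656
After '0': P(biased) = 0.3·0.7656 / (0.3·0.7656 + 0.5·0.2344) ≈ 0.6622
After '0': P(biased) = 0.3·0.6622 / (0.3·0.6622 + 0.5·0.3378) ≈ 0.5404
After '1': P(biased) = 0.7·0.5404 / (0.7·0.5404 + 0.5·0.4596) ≈ 0.6221
After '0': P(biased) = 0.3·0.6221 / (0.3·0.6221 + 0.5·0.3779) ≈ 0.4969
After '0': P(biased) = 0.3·0.4969 / (0.3·0.4969 + 0.5·0.5031) ≈ 0.3721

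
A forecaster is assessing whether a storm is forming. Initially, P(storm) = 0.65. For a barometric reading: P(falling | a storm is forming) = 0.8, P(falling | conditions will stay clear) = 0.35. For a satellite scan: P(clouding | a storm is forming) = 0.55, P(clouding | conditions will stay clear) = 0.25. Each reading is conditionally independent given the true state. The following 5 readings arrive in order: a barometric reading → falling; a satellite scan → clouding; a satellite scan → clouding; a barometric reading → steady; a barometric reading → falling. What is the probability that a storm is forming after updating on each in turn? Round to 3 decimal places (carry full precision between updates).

0.935

After a barometric reading='falling': P(storm) = 0.8·0.6500 / (0.8·0.6500 + 0.35·0.3500) ≈ 0.8093
After a satellite scan='clouding': P(storm) = 0.55·0.8093 / (0.55·0.8093 + 0.25·0.1907) ≈ 0.9033
After a satellite scan='clouding': P(storm) = 0.55·0.9033 / (0.55·0.9033 + 0.25·0.0967) ≈ 0.9536
After a barometric reading='steady': P(storm) = 0.2·0.9536 / (0.2·0.9536 + 0.65·0.0464) ≈ 0.8634
After a barometric reading='falling': P(storm) = 0.8·0.8634 / (0.8·0.8634 + 0.35·0.1366) ≈ 0.9353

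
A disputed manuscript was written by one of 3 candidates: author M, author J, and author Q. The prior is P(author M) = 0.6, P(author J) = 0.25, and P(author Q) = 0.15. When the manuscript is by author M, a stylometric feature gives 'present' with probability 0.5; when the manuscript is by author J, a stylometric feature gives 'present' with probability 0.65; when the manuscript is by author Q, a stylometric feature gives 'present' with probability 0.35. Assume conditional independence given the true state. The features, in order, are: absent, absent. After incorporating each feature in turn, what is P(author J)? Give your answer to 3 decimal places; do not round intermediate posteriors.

Apply Bayes' rule sequentially, carrying P(author J) forward.
After 'absent': normaliser = 0.5·0.6000 + 0.35·0.2500 + 0.65·0.1500; P(author M) ≈ 0.6186, P(author J) ≈ 0.1804, P(author Q) ≈ 0.2010
After 'absent': normaliser = 0.5·0.6186 + 0.35·0.1804 + 0.65·0.2010; P(author M) ≈ 0.6148, P(author J) ≈ 0.1255, P(author Q) ≈ 0.2597

0.126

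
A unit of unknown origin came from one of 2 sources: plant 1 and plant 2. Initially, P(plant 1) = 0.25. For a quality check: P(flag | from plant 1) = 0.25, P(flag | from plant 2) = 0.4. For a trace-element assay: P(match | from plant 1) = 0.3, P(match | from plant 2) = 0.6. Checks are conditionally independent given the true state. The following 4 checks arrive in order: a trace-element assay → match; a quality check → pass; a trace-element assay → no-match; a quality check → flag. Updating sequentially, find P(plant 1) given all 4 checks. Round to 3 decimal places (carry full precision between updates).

0.186

Apply Bayes' rule sequentially, carrying P(plant 1) forward.
After a trace-element assay='match': P(plant 1) = 0.3·0.2500 / (0.3·0.2500 + 0.6·0.7500) ≈ 0.1429
After a quality check='pass': P(plant 1) = 0.75·0.1429 / (0.75·0.1429 + 0.6·0.8571) ≈ 0.1724
After a trace-element assay='no-match': P(plant 1) = 0.7·0.1724 / (0.7·0.1724 + 0.4·0.8276) ≈ 0.2672
After a quality check='flag': P(plant 1) = 0.25·0.2672 / (0.25·0.2672 + 0.4·0.7328) ≈ 0.1856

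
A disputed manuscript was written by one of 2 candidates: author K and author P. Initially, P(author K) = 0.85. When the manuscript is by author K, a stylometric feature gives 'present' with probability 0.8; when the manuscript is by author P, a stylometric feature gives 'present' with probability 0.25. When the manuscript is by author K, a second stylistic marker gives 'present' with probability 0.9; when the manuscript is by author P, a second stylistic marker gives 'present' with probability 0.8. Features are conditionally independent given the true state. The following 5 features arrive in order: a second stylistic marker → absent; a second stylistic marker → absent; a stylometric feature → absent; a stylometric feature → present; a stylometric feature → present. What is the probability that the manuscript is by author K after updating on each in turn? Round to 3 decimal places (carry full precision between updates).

0.795

Each posterior becomes the prior for the next update.
After a second stylistic marker='absent': P(author K) = 0.1·0.8500 / (0.1·0.8500 + 0.2·0.1500) ≈ 0.7391
After a second stylistic marker='absent': P(author K) = 0.1·0.7391 / (0.1·0.7391 + 0.2·0.2609) ≈ 0.5862
After a stylometric feature='absent': P(author K) = 0.2·0.5862 / (0.2·0.5862 + 0.75·0.4138) ≈ 0.2742
After a stylometric feature='present': P(author K) = 0.8·0.2742 / (0.8·0.2742 + 0.25·0.7258) ≈ 0.5473
After a stylometric feature='present': P(author K) = 0.8·0.5473 / (0.8·0.5473 + 0.25·0.4527) ≈ 0.7946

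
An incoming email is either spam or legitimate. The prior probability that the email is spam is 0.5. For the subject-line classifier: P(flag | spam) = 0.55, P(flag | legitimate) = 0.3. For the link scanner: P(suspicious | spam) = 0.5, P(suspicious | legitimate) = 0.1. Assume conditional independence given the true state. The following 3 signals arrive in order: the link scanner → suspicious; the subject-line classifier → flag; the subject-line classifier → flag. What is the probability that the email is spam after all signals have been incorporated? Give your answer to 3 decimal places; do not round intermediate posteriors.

After the link scanner='suspicious': P(spam) = 0.5·0.5000 / (0.5·0.5000 + 0.1·0.5000) ≈ 0.8333
After the subject-line classifier='flag': P(spam) = 0.55·0.8333 / (0.55·0.8333 + 0.3·0.1667) ≈ 0.9016
After the subject-line classifier='flag': P(spam) = 0.55·0.9016 / (0.55·0.9016 + 0.3·0.0984) ≈ 0.9438

0.944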